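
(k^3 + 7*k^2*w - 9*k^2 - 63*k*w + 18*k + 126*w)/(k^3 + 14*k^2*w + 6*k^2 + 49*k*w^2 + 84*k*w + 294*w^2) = (k^2 - 9*k + 18)/(k^2 + 7*k*w + 6*k + 42*w)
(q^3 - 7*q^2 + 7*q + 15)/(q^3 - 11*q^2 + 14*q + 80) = (q^2 - 2*q - 3)/(q^2 - 6*q - 16)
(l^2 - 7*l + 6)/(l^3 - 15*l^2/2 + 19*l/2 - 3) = 2/(2*l - 1)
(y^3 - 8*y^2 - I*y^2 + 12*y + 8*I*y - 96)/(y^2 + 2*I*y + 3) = (y^2 - 4*y*(2 + I) + 32*I)/(y - I)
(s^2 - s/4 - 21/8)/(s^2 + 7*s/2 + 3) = (s - 7/4)/(s + 2)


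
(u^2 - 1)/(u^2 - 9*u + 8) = (u + 1)/(u - 8)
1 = 1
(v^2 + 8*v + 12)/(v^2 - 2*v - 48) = (v + 2)/(v - 8)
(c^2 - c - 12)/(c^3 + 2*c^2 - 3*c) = (c - 4)/(c*(c - 1))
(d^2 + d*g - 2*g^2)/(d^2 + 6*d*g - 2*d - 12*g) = (d^2 + d*g - 2*g^2)/(d^2 + 6*d*g - 2*d - 12*g)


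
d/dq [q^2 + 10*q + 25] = 2*q + 10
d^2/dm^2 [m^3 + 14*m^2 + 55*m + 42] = 6*m + 28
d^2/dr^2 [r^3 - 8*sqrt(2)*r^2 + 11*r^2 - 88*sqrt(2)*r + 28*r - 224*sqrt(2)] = 6*r - 16*sqrt(2) + 22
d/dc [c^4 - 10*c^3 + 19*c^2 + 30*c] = 4*c^3 - 30*c^2 + 38*c + 30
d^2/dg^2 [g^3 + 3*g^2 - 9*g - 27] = 6*g + 6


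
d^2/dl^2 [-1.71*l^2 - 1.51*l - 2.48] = -3.42000000000000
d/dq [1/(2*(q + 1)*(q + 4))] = (-q - 5/2)/(q^4 + 10*q^3 + 33*q^2 + 40*q + 16)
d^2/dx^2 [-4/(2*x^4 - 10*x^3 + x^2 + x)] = 8*(x*(12*x^2 - 30*x + 1)*(2*x^3 - 10*x^2 + x + 1) - (8*x^3 - 30*x^2 + 2*x + 1)^2)/(x^3*(2*x^3 - 10*x^2 + x + 1)^3)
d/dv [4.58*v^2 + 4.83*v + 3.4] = 9.16*v + 4.83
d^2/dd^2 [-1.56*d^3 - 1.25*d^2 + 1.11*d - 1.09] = -9.36*d - 2.5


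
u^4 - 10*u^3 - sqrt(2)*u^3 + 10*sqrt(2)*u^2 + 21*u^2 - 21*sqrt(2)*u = u*(u - 7)*(u - 3)*(u - sqrt(2))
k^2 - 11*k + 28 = (k - 7)*(k - 4)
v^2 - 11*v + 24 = (v - 8)*(v - 3)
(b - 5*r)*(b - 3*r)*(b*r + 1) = b^3*r - 8*b^2*r^2 + b^2 + 15*b*r^3 - 8*b*r + 15*r^2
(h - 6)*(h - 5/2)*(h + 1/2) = h^3 - 8*h^2 + 43*h/4 + 15/2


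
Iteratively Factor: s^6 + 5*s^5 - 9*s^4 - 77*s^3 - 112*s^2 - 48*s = (s + 1)*(s^5 + 4*s^4 - 13*s^3 - 64*s^2 - 48*s) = s*(s + 1)*(s^4 + 4*s^3 - 13*s^2 - 64*s - 48) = s*(s + 1)*(s + 3)*(s^3 + s^2 - 16*s - 16) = s*(s + 1)*(s + 3)*(s + 4)*(s^2 - 3*s - 4) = s*(s - 4)*(s + 1)*(s + 3)*(s + 4)*(s + 1)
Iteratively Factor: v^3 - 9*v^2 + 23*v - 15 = (v - 3)*(v^2 - 6*v + 5) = (v - 5)*(v - 3)*(v - 1)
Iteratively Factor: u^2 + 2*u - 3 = (u + 3)*(u - 1)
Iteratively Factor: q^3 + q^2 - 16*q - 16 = (q + 1)*(q^2 - 16) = (q + 1)*(q + 4)*(q - 4)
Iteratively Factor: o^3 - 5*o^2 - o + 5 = (o - 5)*(o^2 - 1) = (o - 5)*(o - 1)*(o + 1)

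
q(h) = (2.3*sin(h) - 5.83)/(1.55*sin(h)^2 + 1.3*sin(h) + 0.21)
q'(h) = (-3.1*sin(h)*cos(h) - 1.3*cos(h))*(2.3*sin(h) - 5.83)/(1.55*sin(h)^2 + 1.3*sin(h) + 0.21)^2 + 2.3*cos(h)/(1.55*sin(h)^2 + 1.3*sin(h) + 0.21) = (-3.565*sin(h)^2 + 18.073*sin(h) + 8.062)*cos(h)/(2.4025*sin(h)^4 + 4.03*sin(h)^3 + 2.341*sin(h)^2 + 0.546*sin(h) + 0.0441)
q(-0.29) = 185.38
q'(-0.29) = 2036.18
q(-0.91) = -51.05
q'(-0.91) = -230.58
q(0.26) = -8.10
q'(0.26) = 28.83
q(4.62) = -17.95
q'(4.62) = 6.07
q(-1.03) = -33.24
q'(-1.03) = -93.95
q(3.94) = -100.99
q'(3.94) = 854.32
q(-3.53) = -5.36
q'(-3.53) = -15.58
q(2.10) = -1.55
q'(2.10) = -1.71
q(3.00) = -12.97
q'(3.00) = -57.96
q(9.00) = -4.84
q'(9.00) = -13.34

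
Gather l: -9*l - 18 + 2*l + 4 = -7*l - 14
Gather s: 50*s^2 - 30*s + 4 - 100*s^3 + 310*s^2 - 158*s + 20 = -100*s^3 + 360*s^2 - 188*s + 24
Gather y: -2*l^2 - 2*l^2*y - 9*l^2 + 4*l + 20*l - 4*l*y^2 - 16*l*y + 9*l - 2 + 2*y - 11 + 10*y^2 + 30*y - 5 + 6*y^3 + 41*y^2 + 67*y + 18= -11*l^2 + 33*l + 6*y^3 + y^2*(51 - 4*l) + y*(-2*l^2 - 16*l + 99)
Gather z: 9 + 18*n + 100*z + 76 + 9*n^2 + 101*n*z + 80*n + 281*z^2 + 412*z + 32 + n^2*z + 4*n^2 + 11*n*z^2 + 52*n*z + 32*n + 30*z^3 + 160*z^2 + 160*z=13*n^2 + 130*n + 30*z^3 + z^2*(11*n + 441) + z*(n^2 + 153*n + 672) + 117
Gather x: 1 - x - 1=-x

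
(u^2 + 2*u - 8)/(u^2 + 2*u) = (u^2 + 2*u - 8)/(u*(u + 2))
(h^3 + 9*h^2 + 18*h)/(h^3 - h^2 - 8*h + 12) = h*(h + 6)/(h^2 - 4*h + 4)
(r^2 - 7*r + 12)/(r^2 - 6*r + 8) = (r - 3)/(r - 2)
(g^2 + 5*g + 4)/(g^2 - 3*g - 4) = (g + 4)/(g - 4)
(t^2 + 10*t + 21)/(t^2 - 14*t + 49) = (t^2 + 10*t + 21)/(t^2 - 14*t + 49)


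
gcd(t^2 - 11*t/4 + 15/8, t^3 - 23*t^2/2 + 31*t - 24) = t - 3/2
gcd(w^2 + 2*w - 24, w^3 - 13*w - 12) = w - 4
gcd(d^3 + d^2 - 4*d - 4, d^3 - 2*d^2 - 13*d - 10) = d^2 + 3*d + 2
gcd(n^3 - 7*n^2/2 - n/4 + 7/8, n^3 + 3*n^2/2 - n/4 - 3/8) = n^2 - 1/4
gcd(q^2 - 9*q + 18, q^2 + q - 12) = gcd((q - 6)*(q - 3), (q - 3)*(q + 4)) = q - 3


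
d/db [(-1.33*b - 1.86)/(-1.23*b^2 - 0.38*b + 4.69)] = (1.6359*b^2 + 0.5054*b - (1.33*b + 1.86)*(2.46*b + 0.38) - 6.2377)/(1.23*b^2 + 0.38*b - 4.69)^2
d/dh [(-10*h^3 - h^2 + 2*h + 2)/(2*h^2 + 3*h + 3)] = h*(-20*h^3 - 60*h^2 - 97*h - 14)/(4*h^4 + 12*h^3 + 21*h^2 + 18*h + 9)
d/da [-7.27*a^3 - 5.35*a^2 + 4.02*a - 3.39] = -21.81*a^2 - 10.7*a + 4.02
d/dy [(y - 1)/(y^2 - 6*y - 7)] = (y^2 - 6*y - 2*(y - 3)*(y - 1) - 7)/(-y^2 + 6*y + 7)^2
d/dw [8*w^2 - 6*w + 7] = 16*w - 6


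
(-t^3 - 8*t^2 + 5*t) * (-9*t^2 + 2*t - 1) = 9*t^5 + 70*t^4 - 60*t^3 + 18*t^2 - 5*t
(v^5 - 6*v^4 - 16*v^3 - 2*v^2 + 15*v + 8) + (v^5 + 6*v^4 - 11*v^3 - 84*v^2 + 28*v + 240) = 2*v^5 - 27*v^3 - 86*v^2 + 43*v + 248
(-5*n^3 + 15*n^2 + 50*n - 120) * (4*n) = -20*n^4 + 60*n^3 + 200*n^2 - 480*n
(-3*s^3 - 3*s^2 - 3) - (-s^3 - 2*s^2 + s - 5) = -2*s^3 - s^2 - s + 2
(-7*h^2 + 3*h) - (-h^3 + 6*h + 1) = h^3 - 7*h^2 - 3*h - 1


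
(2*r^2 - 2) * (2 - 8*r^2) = -16*r^4 + 20*r^2 - 4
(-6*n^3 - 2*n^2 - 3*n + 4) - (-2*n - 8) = -6*n^3 - 2*n^2 - n + 12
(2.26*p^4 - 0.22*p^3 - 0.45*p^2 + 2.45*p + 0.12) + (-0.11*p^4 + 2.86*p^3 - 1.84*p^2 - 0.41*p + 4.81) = 2.15*p^4 + 2.64*p^3 - 2.29*p^2 + 2.04*p + 4.93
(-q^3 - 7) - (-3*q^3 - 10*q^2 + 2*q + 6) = 2*q^3 + 10*q^2 - 2*q - 13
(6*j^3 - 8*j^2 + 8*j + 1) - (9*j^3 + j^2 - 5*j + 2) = -3*j^3 - 9*j^2 + 13*j - 1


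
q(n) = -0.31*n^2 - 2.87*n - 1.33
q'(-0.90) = -2.31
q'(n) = -0.62*n - 2.87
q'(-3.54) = -0.68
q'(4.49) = -5.65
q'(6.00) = -6.59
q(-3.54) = 4.95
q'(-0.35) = -2.65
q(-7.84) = 2.12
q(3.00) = -12.73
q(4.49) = -20.47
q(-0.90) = 1.00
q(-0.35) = -0.36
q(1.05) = -4.69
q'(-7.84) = 1.99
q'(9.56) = -8.80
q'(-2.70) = -1.20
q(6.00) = -29.71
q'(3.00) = -4.73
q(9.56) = -57.10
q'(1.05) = -3.52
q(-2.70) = 4.16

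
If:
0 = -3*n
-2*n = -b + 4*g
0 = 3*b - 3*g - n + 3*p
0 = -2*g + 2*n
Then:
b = 0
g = 0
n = 0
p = 0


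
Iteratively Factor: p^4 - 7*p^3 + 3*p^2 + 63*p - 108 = (p - 4)*(p^3 - 3*p^2 - 9*p + 27) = (p - 4)*(p - 3)*(p^2 - 9) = (p - 4)*(p - 3)^2*(p + 3)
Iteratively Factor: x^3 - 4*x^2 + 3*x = (x - 3)*(x^2 - x) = (x - 3)*(x - 1)*(x)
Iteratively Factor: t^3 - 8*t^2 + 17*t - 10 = (t - 1)*(t^2 - 7*t + 10) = (t - 5)*(t - 1)*(t - 2)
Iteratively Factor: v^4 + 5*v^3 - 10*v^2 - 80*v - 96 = (v + 4)*(v^3 + v^2 - 14*v - 24) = (v + 3)*(v + 4)*(v^2 - 2*v - 8) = (v + 2)*(v + 3)*(v + 4)*(v - 4)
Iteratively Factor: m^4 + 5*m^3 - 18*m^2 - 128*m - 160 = (m + 4)*(m^3 + m^2 - 22*m - 40) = (m + 4)^2*(m^2 - 3*m - 10) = (m + 2)*(m + 4)^2*(m - 5)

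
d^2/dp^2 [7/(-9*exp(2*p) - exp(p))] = 7*((9*exp(p) + 1)*(36*exp(p) + 1) - 2*(18*exp(p) + 1)^2)*exp(-p)/(9*exp(p) + 1)^3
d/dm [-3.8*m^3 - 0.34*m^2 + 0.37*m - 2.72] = -11.4*m^2 - 0.68*m + 0.37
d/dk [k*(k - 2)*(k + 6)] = 3*k^2 + 8*k - 12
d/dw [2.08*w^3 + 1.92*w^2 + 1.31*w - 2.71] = 6.24*w^2 + 3.84*w + 1.31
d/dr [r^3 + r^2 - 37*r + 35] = 3*r^2 + 2*r - 37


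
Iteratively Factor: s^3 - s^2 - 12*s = (s + 3)*(s^2 - 4*s) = (s - 4)*(s + 3)*(s)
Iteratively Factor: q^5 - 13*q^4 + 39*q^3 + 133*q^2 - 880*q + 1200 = (q - 5)*(q^4 - 8*q^3 - q^2 + 128*q - 240) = (q - 5)*(q - 3)*(q^3 - 5*q^2 - 16*q + 80) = (q - 5)*(q - 4)*(q - 3)*(q^2 - q - 20) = (q - 5)*(q - 4)*(q - 3)*(q + 4)*(q - 5)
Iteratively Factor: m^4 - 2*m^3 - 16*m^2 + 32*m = (m - 4)*(m^3 + 2*m^2 - 8*m) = (m - 4)*(m + 4)*(m^2 - 2*m) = m*(m - 4)*(m + 4)*(m - 2)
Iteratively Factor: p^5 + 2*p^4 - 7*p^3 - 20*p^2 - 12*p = (p + 2)*(p^4 - 7*p^2 - 6*p) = p*(p + 2)*(p^3 - 7*p - 6) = p*(p - 3)*(p + 2)*(p^2 + 3*p + 2) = p*(p - 3)*(p + 1)*(p + 2)*(p + 2)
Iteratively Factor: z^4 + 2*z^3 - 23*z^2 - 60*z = (z - 5)*(z^3 + 7*z^2 + 12*z) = (z - 5)*(z + 4)*(z^2 + 3*z) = z*(z - 5)*(z + 4)*(z + 3)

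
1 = 1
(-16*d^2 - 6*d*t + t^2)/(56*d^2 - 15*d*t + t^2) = (2*d + t)/(-7*d + t)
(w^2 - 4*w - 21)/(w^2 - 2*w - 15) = (w - 7)/(w - 5)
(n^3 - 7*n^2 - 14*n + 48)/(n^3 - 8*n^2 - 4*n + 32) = (n + 3)/(n + 2)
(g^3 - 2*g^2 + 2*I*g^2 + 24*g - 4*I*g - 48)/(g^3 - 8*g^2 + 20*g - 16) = (g^2 + 2*I*g + 24)/(g^2 - 6*g + 8)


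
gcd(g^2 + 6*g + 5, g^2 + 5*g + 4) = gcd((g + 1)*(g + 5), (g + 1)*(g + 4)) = g + 1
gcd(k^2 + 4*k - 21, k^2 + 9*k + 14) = k + 7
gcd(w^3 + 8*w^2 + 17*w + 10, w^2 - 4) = w + 2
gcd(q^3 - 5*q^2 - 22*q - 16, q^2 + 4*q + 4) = q + 2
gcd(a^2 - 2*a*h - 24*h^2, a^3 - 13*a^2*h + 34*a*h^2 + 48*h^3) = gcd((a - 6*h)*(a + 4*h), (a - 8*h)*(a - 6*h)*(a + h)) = a - 6*h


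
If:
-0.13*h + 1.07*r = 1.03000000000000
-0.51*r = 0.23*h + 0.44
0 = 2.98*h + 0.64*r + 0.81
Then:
No Solution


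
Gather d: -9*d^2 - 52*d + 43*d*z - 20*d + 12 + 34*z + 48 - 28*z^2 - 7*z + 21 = -9*d^2 + d*(43*z - 72) - 28*z^2 + 27*z + 81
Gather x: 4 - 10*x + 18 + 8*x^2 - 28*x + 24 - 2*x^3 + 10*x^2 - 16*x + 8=-2*x^3 + 18*x^2 - 54*x + 54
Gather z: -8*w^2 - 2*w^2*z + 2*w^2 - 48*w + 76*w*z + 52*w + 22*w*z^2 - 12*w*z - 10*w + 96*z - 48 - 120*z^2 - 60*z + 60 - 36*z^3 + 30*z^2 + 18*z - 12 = -6*w^2 - 6*w - 36*z^3 + z^2*(22*w - 90) + z*(-2*w^2 + 64*w + 54)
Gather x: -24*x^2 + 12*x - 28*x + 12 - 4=-24*x^2 - 16*x + 8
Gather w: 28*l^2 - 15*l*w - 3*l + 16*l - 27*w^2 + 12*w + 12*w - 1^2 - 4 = 28*l^2 + 13*l - 27*w^2 + w*(24 - 15*l) - 5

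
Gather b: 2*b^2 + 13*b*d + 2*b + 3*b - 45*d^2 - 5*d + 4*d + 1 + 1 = 2*b^2 + b*(13*d + 5) - 45*d^2 - d + 2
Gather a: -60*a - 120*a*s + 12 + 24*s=a*(-120*s - 60) + 24*s + 12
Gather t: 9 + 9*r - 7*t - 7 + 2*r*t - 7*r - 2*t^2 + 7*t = 2*r*t + 2*r - 2*t^2 + 2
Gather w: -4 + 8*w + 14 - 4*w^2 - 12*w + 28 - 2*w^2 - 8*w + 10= -6*w^2 - 12*w + 48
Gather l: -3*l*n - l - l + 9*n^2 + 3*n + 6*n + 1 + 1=l*(-3*n - 2) + 9*n^2 + 9*n + 2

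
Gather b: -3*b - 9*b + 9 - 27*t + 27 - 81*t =-12*b - 108*t + 36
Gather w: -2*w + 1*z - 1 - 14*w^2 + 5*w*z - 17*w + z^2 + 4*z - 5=-14*w^2 + w*(5*z - 19) + z^2 + 5*z - 6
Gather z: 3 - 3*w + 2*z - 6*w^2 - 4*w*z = -6*w^2 - 3*w + z*(2 - 4*w) + 3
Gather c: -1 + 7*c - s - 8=7*c - s - 9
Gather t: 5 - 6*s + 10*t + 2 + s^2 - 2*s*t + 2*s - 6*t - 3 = s^2 - 4*s + t*(4 - 2*s) + 4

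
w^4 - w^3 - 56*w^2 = w^2*(w - 8)*(w + 7)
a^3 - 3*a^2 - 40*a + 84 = (a - 7)*(a - 2)*(a + 6)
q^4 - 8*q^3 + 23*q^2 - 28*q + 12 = (q - 3)*(q - 2)^2*(q - 1)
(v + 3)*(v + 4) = v^2 + 7*v + 12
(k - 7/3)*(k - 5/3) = k^2 - 4*k + 35/9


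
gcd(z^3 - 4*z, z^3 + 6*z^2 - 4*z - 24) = z^2 - 4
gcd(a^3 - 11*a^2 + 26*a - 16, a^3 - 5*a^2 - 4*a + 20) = a - 2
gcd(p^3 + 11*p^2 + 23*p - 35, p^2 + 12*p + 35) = p^2 + 12*p + 35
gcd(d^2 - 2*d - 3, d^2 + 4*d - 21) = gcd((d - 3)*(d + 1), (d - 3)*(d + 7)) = d - 3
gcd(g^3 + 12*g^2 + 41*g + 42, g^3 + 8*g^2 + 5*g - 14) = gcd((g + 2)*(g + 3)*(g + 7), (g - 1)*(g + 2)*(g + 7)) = g^2 + 9*g + 14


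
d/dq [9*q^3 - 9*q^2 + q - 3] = 27*q^2 - 18*q + 1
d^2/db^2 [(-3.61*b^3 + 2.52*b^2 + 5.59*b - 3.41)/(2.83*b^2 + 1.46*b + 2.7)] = (-7.105427357601e-15*b^4 + 108.493098*b^3 - 364.777734*b^2 - 498.717168*b + 30.244148)/(22.665187*b^6 + 35.078982*b^5 + 82.969374*b^4 + 70.047296*b^3 + 79.15806*b^2 + 31.9302*b + 19.683)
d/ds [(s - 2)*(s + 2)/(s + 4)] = (s^2 + 8*s + 4)/(s^2 + 8*s + 16)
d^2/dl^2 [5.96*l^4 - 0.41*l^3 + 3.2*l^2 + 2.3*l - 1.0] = 71.52*l^2 - 2.46*l + 6.4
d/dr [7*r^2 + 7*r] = 14*r + 7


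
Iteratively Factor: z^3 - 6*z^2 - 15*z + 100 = (z - 5)*(z^2 - z - 20) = (z - 5)*(z + 4)*(z - 5)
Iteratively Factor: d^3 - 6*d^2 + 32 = (d - 4)*(d^2 - 2*d - 8) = (d - 4)^2*(d + 2)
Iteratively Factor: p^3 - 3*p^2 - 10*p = (p + 2)*(p^2 - 5*p) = p*(p + 2)*(p - 5)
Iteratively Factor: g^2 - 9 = (g - 3)*(g + 3)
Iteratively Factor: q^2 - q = (q - 1)*(q)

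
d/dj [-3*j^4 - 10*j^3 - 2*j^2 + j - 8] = -12*j^3 - 30*j^2 - 4*j + 1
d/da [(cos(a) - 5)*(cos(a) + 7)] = -2*(cos(a) + 1)*sin(a)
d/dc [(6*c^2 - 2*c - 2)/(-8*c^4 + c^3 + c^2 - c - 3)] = 2*((1 - 6*c)*(8*c^4 - c^3 - c^2 + c + 3) - (-3*c^2 + c + 1)*(32*c^3 - 3*c^2 - 2*c + 1))/(8*c^4 - c^3 - c^2 + c + 3)^2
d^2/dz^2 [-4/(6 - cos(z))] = 4*(sin(z)^2 - 6*cos(z) + 1)/(cos(z) - 6)^3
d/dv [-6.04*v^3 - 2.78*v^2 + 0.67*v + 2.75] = -18.12*v^2 - 5.56*v + 0.67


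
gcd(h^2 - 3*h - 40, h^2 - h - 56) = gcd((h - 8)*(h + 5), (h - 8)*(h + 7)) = h - 8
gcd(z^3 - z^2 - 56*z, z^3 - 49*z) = z^2 + 7*z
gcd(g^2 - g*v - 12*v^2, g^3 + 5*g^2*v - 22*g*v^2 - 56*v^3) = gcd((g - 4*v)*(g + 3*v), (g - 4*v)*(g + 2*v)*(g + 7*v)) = -g + 4*v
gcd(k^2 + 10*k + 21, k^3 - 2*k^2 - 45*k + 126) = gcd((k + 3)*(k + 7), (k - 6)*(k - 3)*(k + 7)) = k + 7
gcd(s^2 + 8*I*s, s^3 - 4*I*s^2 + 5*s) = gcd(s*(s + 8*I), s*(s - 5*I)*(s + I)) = s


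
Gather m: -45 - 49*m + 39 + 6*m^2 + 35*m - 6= 6*m^2 - 14*m - 12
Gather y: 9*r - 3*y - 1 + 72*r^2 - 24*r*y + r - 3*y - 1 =72*r^2 + 10*r + y*(-24*r - 6) - 2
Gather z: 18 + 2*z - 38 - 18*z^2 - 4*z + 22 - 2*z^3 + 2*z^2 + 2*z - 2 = -2*z^3 - 16*z^2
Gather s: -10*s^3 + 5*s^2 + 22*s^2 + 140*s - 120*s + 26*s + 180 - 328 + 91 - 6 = -10*s^3 + 27*s^2 + 46*s - 63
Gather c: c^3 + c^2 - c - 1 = c^3 + c^2 - c - 1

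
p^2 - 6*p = p*(p - 6)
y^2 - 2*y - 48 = (y - 8)*(y + 6)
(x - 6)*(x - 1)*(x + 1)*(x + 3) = x^4 - 3*x^3 - 19*x^2 + 3*x + 18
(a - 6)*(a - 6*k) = a^2 - 6*a*k - 6*a + 36*k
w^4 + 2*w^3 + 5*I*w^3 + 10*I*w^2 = w^2*(w + 2)*(w + 5*I)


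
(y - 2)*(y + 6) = y^2 + 4*y - 12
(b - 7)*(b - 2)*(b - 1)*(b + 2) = b^4 - 8*b^3 + 3*b^2 + 32*b - 28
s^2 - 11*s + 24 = (s - 8)*(s - 3)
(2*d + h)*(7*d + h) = 14*d^2 + 9*d*h + h^2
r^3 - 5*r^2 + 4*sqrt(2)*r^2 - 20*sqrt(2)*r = r*(r - 5)*(r + 4*sqrt(2))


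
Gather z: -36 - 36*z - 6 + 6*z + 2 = -30*z - 40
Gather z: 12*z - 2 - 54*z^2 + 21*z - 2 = -54*z^2 + 33*z - 4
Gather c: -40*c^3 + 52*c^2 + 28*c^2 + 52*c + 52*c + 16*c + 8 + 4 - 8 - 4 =-40*c^3 + 80*c^2 + 120*c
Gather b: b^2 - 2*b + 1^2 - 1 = b^2 - 2*b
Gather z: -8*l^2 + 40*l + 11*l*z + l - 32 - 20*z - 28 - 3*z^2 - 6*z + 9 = -8*l^2 + 41*l - 3*z^2 + z*(11*l - 26) - 51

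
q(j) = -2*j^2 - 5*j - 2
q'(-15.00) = 55.00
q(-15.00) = -377.00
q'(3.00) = -17.00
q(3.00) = -35.00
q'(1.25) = -10.00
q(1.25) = -11.38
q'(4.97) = -24.88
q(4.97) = -76.25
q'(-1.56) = 1.24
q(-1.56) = 0.93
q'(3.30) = -18.20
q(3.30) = -40.28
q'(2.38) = -14.52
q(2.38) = -25.23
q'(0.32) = -6.28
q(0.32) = -3.80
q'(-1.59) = 1.36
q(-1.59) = 0.89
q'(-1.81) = 2.24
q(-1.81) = 0.50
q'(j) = -4*j - 5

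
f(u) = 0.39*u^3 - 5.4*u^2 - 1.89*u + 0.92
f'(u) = 1.17*u^2 - 10.8*u - 1.89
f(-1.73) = -13.99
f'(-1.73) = 20.30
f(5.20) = -100.09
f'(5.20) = -26.41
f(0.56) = -1.76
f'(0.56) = -7.57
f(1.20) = -8.45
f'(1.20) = -13.17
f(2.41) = -29.54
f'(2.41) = -21.12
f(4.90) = -92.11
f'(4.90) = -26.72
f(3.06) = -44.25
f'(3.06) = -23.98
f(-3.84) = -93.53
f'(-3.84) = 56.83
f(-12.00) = -1427.92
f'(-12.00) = 296.19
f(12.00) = -125.44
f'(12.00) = 36.99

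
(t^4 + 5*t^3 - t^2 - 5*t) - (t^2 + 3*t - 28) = t^4 + 5*t^3 - 2*t^2 - 8*t + 28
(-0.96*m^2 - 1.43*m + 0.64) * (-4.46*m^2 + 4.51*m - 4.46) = 4.2816*m^4 + 2.0482*m^3 - 5.0221*m^2 + 9.2642*m - 2.8544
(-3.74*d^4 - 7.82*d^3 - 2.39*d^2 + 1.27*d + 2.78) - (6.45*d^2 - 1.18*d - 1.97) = -3.74*d^4 - 7.82*d^3 - 8.84*d^2 + 2.45*d + 4.75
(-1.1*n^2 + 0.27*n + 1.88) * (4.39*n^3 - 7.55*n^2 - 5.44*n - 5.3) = -4.829*n^5 + 9.4903*n^4 + 12.1987*n^3 - 9.8328*n^2 - 11.6582*n - 9.964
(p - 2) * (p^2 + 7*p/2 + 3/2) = p^3 + 3*p^2/2 - 11*p/2 - 3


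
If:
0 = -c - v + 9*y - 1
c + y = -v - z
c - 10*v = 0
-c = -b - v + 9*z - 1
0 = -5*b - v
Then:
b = 1/252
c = -25/126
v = -5/252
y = 197/2268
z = 149/1134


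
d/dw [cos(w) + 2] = -sin(w)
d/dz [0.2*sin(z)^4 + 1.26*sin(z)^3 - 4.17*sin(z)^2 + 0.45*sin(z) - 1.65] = (0.8*sin(z)^3 + 3.78*sin(z)^2 - 8.34*sin(z) + 0.45)*cos(z)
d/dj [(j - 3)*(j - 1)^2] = (j - 1)*(3*j - 7)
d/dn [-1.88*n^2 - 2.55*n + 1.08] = -3.76*n - 2.55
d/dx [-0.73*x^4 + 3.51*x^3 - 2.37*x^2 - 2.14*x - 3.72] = -2.92*x^3 + 10.53*x^2 - 4.74*x - 2.14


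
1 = 1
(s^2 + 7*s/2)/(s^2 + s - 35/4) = 2*s/(2*s - 5)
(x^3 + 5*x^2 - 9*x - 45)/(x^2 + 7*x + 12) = (x^2 + 2*x - 15)/(x + 4)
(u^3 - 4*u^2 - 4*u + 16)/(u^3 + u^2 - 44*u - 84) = (u^2 - 6*u + 8)/(u^2 - u - 42)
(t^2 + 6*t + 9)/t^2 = 1 + 6/t + 9/t^2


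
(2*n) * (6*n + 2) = 12*n^2 + 4*n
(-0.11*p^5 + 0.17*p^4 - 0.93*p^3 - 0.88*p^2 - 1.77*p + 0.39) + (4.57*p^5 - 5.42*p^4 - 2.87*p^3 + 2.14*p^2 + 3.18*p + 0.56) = 4.46*p^5 - 5.25*p^4 - 3.8*p^3 + 1.26*p^2 + 1.41*p + 0.95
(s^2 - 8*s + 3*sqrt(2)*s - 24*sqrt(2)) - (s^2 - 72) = -8*s + 3*sqrt(2)*s - 24*sqrt(2) + 72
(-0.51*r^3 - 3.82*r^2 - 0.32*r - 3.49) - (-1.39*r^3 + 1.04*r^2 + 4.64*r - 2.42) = 0.88*r^3 - 4.86*r^2 - 4.96*r - 1.07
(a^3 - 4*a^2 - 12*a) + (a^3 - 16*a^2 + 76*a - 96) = 2*a^3 - 20*a^2 + 64*a - 96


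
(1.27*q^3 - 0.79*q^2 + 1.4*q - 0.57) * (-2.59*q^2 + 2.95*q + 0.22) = -3.2893*q^5 + 5.7926*q^4 - 5.6771*q^3 + 5.4325*q^2 - 1.3735*q - 0.1254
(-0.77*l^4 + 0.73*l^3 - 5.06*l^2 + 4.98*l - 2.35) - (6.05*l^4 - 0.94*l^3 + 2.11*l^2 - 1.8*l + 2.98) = -6.82*l^4 + 1.67*l^3 - 7.17*l^2 + 6.78*l - 5.33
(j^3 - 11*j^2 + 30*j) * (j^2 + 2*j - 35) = j^5 - 9*j^4 - 27*j^3 + 445*j^2 - 1050*j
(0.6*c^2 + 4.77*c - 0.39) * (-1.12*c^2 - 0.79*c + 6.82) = -0.672*c^4 - 5.8164*c^3 + 0.7605*c^2 + 32.8395*c - 2.6598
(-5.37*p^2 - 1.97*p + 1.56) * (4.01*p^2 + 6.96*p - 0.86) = -21.5337*p^4 - 45.2749*p^3 - 2.8374*p^2 + 12.5518*p - 1.3416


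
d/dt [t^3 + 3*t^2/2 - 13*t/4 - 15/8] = 3*t^2 + 3*t - 13/4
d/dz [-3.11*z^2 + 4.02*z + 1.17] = 4.02 - 6.22*z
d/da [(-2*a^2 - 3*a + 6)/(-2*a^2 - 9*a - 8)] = 2*(6*a^2 + 28*a + 39)/(4*a^4 + 36*a^3 + 113*a^2 + 144*a + 64)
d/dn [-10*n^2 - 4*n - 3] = -20*n - 4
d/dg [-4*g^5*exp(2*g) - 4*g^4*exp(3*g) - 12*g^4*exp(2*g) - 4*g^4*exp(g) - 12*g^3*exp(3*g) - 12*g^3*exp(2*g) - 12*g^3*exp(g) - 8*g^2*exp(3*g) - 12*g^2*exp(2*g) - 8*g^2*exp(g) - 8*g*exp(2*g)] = 4*(-2*g^5*exp(g) - 3*g^4*exp(2*g) - 11*g^4*exp(g) - g^4 - 13*g^3*exp(2*g) - 18*g^3*exp(g) - 7*g^3 - 15*g^2*exp(2*g) - 15*g^2*exp(g) - 11*g^2 - 4*g*exp(2*g) - 10*g*exp(g) - 4*g - 2*exp(g))*exp(g)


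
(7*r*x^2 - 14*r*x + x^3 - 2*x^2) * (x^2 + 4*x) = 7*r*x^4 + 14*r*x^3 - 56*r*x^2 + x^5 + 2*x^4 - 8*x^3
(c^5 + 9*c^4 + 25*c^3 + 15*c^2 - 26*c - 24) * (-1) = -c^5 - 9*c^4 - 25*c^3 - 15*c^2 + 26*c + 24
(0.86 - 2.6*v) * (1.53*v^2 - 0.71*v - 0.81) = -3.978*v^3 + 3.1618*v^2 + 1.4954*v - 0.6966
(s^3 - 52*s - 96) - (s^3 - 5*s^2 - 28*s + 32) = 5*s^2 - 24*s - 128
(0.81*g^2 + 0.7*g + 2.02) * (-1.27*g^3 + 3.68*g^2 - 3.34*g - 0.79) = -1.0287*g^5 + 2.0918*g^4 - 2.6948*g^3 + 4.4557*g^2 - 7.2998*g - 1.5958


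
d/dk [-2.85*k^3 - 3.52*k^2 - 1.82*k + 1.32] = -8.55*k^2 - 7.04*k - 1.82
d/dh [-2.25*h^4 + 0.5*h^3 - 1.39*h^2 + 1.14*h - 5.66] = -9.0*h^3 + 1.5*h^2 - 2.78*h + 1.14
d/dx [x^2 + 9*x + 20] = 2*x + 9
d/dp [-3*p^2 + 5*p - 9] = 5 - 6*p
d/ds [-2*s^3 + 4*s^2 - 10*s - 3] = -6*s^2 + 8*s - 10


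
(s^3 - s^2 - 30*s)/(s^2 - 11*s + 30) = s*(s + 5)/(s - 5)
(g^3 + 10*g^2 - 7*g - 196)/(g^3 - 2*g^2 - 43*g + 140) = (g + 7)/(g - 5)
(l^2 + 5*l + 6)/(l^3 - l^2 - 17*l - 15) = (l + 2)/(l^2 - 4*l - 5)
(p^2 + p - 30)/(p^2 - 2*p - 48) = (p - 5)/(p - 8)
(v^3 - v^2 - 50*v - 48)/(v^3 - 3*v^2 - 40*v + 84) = (v^2 - 7*v - 8)/(v^2 - 9*v + 14)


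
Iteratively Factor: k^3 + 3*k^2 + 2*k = (k + 1)*(k^2 + 2*k) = k*(k + 1)*(k + 2)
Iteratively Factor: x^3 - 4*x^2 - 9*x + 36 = (x + 3)*(x^2 - 7*x + 12) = (x - 4)*(x + 3)*(x - 3)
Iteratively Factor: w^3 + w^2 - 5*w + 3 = (w - 1)*(w^2 + 2*w - 3) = (w - 1)*(w + 3)*(w - 1)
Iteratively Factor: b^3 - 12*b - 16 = (b - 4)*(b^2 + 4*b + 4) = (b - 4)*(b + 2)*(b + 2)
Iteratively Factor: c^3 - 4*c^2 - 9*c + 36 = (c - 3)*(c^2 - c - 12) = (c - 3)*(c + 3)*(c - 4)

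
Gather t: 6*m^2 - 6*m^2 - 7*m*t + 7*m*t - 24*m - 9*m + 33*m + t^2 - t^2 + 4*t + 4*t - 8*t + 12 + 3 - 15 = 0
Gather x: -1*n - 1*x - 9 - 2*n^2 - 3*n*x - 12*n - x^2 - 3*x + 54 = -2*n^2 - 13*n - x^2 + x*(-3*n - 4) + 45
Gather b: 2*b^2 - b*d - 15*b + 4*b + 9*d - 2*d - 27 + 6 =2*b^2 + b*(-d - 11) + 7*d - 21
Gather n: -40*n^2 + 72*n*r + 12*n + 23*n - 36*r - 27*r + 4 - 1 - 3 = -40*n^2 + n*(72*r + 35) - 63*r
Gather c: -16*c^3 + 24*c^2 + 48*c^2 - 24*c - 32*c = -16*c^3 + 72*c^2 - 56*c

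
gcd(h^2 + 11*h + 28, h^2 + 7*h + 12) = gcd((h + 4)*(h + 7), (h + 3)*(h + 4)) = h + 4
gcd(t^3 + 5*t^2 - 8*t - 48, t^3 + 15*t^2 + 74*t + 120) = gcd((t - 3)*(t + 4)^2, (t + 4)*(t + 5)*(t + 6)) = t + 4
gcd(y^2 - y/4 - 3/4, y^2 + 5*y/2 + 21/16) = y + 3/4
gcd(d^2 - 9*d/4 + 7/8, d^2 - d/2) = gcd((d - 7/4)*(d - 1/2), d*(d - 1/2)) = d - 1/2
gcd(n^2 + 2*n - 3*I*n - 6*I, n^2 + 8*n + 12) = n + 2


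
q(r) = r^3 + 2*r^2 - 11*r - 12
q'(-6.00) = 73.00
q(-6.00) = -90.00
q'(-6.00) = 73.00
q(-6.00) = -90.00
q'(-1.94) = -7.47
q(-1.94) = 9.57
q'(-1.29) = -11.17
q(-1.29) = 3.37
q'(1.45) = 1.11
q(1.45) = -20.70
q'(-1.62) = -9.61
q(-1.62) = 6.82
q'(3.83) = 48.33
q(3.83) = 31.39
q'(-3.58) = 13.13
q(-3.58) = 7.13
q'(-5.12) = 47.16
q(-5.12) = -37.47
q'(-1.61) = -9.66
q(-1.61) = 6.72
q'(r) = 3*r^2 + 4*r - 11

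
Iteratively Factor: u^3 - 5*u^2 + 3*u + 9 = (u - 3)*(u^2 - 2*u - 3) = (u - 3)*(u + 1)*(u - 3)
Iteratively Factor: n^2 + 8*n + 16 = (n + 4)*(n + 4)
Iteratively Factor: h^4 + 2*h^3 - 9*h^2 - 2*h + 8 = (h - 1)*(h^3 + 3*h^2 - 6*h - 8) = (h - 1)*(h + 1)*(h^2 + 2*h - 8) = (h - 2)*(h - 1)*(h + 1)*(h + 4)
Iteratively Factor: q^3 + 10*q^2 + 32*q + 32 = (q + 2)*(q^2 + 8*q + 16) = (q + 2)*(q + 4)*(q + 4)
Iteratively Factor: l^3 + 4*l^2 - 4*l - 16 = (l - 2)*(l^2 + 6*l + 8) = (l - 2)*(l + 2)*(l + 4)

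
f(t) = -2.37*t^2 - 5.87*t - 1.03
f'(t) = -4.74*t - 5.87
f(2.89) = -37.79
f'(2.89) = -19.57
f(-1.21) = 2.60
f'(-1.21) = -0.13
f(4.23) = -68.27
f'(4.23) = -25.92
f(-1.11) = 2.57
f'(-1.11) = -0.61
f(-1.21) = 2.60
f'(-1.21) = -0.13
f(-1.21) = 2.60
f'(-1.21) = -0.13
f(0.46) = -4.23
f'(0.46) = -8.05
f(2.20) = -25.41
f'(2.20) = -16.30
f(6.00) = -121.57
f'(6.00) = -34.31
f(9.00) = -245.83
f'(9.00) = -48.53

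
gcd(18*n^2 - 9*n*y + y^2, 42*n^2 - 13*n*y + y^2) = -6*n + y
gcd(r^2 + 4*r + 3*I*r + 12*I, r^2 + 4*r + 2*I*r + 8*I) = r + 4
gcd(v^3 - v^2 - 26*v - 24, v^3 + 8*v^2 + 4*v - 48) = v + 4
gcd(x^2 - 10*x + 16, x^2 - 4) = x - 2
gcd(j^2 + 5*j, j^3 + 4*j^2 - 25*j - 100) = j + 5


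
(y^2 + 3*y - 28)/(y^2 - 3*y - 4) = (y + 7)/(y + 1)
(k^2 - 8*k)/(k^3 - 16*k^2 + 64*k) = 1/(k - 8)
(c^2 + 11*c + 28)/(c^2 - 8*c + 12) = (c^2 + 11*c + 28)/(c^2 - 8*c + 12)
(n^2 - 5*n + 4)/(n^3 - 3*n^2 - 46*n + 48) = (n - 4)/(n^2 - 2*n - 48)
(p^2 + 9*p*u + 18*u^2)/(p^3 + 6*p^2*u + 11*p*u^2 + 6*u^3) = (p + 6*u)/(p^2 + 3*p*u + 2*u^2)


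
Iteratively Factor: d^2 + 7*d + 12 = (d + 4)*(d + 3)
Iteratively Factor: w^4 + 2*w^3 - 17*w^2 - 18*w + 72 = (w - 2)*(w^3 + 4*w^2 - 9*w - 36) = (w - 2)*(w + 4)*(w^2 - 9) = (w - 2)*(w + 3)*(w + 4)*(w - 3)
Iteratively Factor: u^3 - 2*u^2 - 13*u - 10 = (u - 5)*(u^2 + 3*u + 2) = (u - 5)*(u + 1)*(u + 2)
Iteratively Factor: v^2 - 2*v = (v - 2)*(v)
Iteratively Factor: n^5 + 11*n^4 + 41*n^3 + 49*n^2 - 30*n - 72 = (n + 4)*(n^4 + 7*n^3 + 13*n^2 - 3*n - 18) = (n + 3)*(n + 4)*(n^3 + 4*n^2 + n - 6) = (n + 3)^2*(n + 4)*(n^2 + n - 2) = (n - 1)*(n + 3)^2*(n + 4)*(n + 2)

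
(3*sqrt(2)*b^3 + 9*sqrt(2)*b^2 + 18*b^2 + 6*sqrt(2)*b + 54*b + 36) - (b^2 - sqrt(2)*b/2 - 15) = 3*sqrt(2)*b^3 + 9*sqrt(2)*b^2 + 17*b^2 + 13*sqrt(2)*b/2 + 54*b + 51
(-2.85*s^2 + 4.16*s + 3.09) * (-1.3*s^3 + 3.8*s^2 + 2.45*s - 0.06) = 3.705*s^5 - 16.238*s^4 + 4.8085*s^3 + 22.105*s^2 + 7.3209*s - 0.1854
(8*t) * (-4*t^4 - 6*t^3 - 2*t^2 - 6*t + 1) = -32*t^5 - 48*t^4 - 16*t^3 - 48*t^2 + 8*t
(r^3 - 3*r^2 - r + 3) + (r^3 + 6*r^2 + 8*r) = 2*r^3 + 3*r^2 + 7*r + 3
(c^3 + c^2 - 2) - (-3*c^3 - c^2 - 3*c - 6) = 4*c^3 + 2*c^2 + 3*c + 4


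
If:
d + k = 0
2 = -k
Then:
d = 2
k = -2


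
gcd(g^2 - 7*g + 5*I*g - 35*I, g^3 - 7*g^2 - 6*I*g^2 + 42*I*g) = g - 7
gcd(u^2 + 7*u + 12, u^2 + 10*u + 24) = u + 4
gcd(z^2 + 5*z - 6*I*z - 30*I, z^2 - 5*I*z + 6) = z - 6*I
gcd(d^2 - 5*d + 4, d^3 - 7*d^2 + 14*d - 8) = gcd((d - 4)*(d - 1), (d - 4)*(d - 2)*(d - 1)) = d^2 - 5*d + 4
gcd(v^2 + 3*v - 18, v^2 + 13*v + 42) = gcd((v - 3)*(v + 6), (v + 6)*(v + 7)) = v + 6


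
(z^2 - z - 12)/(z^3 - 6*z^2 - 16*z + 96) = (z + 3)/(z^2 - 2*z - 24)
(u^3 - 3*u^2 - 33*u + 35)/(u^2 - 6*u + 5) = (u^2 - 2*u - 35)/(u - 5)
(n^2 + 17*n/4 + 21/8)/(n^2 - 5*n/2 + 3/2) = (8*n^2 + 34*n + 21)/(4*(2*n^2 - 5*n + 3))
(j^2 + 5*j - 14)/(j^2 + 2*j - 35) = (j - 2)/(j - 5)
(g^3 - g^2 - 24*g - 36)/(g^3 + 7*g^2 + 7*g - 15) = (g^2 - 4*g - 12)/(g^2 + 4*g - 5)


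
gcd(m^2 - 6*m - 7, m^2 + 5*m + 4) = m + 1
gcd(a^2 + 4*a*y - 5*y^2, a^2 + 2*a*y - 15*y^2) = a + 5*y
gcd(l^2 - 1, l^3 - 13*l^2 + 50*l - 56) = 1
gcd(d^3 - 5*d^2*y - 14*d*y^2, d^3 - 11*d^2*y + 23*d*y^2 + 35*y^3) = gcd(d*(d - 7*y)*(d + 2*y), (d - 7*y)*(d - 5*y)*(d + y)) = -d + 7*y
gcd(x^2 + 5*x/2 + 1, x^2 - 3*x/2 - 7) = x + 2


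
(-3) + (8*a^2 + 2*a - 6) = 8*a^2 + 2*a - 9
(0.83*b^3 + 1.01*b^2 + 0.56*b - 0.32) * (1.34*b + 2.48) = 1.1122*b^4 + 3.4118*b^3 + 3.2552*b^2 + 0.96*b - 0.7936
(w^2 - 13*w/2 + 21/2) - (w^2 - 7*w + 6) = w/2 + 9/2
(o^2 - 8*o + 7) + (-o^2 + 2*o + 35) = 42 - 6*o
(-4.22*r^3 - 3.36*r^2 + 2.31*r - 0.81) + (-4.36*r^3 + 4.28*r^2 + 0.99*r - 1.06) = -8.58*r^3 + 0.92*r^2 + 3.3*r - 1.87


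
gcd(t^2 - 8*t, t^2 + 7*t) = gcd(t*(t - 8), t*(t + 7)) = t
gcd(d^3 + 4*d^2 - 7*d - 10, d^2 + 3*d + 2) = d + 1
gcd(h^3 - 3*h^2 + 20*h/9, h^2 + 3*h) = h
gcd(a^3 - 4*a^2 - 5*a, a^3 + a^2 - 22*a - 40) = a - 5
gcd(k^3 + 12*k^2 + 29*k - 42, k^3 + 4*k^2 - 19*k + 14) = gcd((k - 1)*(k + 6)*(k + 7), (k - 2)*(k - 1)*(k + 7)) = k^2 + 6*k - 7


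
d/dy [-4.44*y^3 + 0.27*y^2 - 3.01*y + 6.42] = -13.32*y^2 + 0.54*y - 3.01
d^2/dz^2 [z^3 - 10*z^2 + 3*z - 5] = 6*z - 20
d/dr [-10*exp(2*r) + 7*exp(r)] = (7 - 20*exp(r))*exp(r)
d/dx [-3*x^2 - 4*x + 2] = -6*x - 4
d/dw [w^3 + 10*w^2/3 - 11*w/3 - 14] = 3*w^2 + 20*w/3 - 11/3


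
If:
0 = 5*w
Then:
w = 0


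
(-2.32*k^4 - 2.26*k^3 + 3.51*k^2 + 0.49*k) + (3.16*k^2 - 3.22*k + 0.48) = -2.32*k^4 - 2.26*k^3 + 6.67*k^2 - 2.73*k + 0.48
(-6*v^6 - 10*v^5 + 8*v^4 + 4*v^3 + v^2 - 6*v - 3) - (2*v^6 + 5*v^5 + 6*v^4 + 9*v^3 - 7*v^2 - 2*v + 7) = -8*v^6 - 15*v^5 + 2*v^4 - 5*v^3 + 8*v^2 - 4*v - 10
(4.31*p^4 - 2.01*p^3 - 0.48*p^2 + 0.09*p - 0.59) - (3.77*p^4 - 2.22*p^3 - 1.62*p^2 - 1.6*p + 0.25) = 0.54*p^4 + 0.21*p^3 + 1.14*p^2 + 1.69*p - 0.84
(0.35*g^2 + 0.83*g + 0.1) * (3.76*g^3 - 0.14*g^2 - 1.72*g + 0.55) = 1.316*g^5 + 3.0718*g^4 - 0.3422*g^3 - 1.2491*g^2 + 0.2845*g + 0.055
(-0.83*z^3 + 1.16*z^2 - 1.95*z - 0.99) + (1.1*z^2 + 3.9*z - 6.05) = -0.83*z^3 + 2.26*z^2 + 1.95*z - 7.04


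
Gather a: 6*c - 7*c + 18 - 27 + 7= -c - 2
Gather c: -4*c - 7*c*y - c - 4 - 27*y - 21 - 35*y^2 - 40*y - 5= c*(-7*y - 5) - 35*y^2 - 67*y - 30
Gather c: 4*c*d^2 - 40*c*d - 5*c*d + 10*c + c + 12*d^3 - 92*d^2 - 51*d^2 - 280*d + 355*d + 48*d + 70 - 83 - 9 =c*(4*d^2 - 45*d + 11) + 12*d^3 - 143*d^2 + 123*d - 22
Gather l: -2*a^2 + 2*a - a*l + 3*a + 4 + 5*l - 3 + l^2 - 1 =-2*a^2 + 5*a + l^2 + l*(5 - a)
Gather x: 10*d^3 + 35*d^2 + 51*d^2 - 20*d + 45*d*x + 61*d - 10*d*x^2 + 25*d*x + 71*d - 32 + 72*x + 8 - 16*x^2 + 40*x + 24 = 10*d^3 + 86*d^2 + 112*d + x^2*(-10*d - 16) + x*(70*d + 112)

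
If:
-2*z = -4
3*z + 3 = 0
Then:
No Solution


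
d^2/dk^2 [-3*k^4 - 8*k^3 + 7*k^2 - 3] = -36*k^2 - 48*k + 14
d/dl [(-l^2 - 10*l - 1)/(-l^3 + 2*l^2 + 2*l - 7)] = (-l^4 - 20*l^3 + 15*l^2 + 18*l + 72)/(l^6 - 4*l^5 + 22*l^3 - 24*l^2 - 28*l + 49)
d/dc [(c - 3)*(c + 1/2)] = 2*c - 5/2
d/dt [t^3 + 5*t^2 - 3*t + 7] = 3*t^2 + 10*t - 3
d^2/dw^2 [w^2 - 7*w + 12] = 2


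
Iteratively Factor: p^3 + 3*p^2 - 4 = (p + 2)*(p^2 + p - 2) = (p - 1)*(p + 2)*(p + 2)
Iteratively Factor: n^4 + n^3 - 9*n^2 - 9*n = (n)*(n^3 + n^2 - 9*n - 9) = n*(n + 1)*(n^2 - 9) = n*(n - 3)*(n + 1)*(n + 3)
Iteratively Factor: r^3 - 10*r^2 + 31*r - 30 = (r - 5)*(r^2 - 5*r + 6) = (r - 5)*(r - 3)*(r - 2)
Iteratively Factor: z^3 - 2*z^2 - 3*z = (z)*(z^2 - 2*z - 3) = z*(z + 1)*(z - 3)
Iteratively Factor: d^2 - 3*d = (d - 3)*(d)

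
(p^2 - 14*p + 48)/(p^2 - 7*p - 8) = (p - 6)/(p + 1)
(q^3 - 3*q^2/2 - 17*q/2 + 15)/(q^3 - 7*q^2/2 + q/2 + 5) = (q + 3)/(q + 1)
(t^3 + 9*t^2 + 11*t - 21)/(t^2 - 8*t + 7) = (t^2 + 10*t + 21)/(t - 7)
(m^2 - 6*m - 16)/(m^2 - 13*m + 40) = (m + 2)/(m - 5)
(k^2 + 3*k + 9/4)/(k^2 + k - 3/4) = (2*k + 3)/(2*k - 1)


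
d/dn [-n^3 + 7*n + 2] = 7 - 3*n^2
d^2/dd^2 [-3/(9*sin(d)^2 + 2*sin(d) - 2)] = 6*(162*sin(d)^4 + 27*sin(d)^3 - 205*sin(d)^2 - 52*sin(d) - 22)/(9*sin(d)^2 + 2*sin(d) - 2)^3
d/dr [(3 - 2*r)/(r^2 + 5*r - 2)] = (2*r^2 - 6*r - 11)/(r^4 + 10*r^3 + 21*r^2 - 20*r + 4)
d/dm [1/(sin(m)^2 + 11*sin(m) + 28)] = -(2*sin(m) + 11)*cos(m)/(sin(m)^2 + 11*sin(m) + 28)^2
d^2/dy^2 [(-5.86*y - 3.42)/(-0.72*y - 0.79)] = (8.88178419700125e-16*y - 3.12048)/(0.72*y + 0.79)^3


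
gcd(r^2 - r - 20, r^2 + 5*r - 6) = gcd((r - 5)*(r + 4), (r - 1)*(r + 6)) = 1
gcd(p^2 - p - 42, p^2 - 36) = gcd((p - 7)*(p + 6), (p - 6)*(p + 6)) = p + 6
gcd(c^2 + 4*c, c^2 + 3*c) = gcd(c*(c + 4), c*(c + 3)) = c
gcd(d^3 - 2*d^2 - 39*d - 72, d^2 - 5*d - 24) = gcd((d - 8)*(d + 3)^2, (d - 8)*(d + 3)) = d^2 - 5*d - 24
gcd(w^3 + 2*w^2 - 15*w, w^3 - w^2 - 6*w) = w^2 - 3*w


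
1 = 1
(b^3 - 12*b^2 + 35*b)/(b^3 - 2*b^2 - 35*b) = (b - 5)/(b + 5)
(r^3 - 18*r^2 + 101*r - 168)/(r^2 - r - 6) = (r^2 - 15*r + 56)/(r + 2)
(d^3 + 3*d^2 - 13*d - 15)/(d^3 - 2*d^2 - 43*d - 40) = (d - 3)/(d - 8)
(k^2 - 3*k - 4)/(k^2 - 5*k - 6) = (k - 4)/(k - 6)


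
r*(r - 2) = r^2 - 2*r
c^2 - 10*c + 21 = (c - 7)*(c - 3)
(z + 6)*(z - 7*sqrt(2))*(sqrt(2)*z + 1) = sqrt(2)*z^3 - 13*z^2 + 6*sqrt(2)*z^2 - 78*z - 7*sqrt(2)*z - 42*sqrt(2)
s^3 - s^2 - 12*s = s*(s - 4)*(s + 3)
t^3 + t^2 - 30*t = t*(t - 5)*(t + 6)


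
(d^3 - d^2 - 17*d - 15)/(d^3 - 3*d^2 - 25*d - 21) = (d - 5)/(d - 7)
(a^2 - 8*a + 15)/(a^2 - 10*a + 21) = (a - 5)/(a - 7)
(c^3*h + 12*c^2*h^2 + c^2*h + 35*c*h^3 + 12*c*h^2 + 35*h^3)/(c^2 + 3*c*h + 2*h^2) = h*(c^3 + 12*c^2*h + c^2 + 35*c*h^2 + 12*c*h + 35*h^2)/(c^2 + 3*c*h + 2*h^2)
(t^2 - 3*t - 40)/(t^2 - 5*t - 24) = (t + 5)/(t + 3)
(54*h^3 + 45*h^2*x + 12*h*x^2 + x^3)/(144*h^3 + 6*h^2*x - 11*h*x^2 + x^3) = (18*h^2 + 9*h*x + x^2)/(48*h^2 - 14*h*x + x^2)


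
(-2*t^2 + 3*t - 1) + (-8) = -2*t^2 + 3*t - 9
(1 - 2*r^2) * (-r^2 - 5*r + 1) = 2*r^4 + 10*r^3 - 3*r^2 - 5*r + 1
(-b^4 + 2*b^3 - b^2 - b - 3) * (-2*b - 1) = 2*b^5 - 3*b^4 + 3*b^2 + 7*b + 3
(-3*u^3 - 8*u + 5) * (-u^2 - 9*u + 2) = 3*u^5 + 27*u^4 + 2*u^3 + 67*u^2 - 61*u + 10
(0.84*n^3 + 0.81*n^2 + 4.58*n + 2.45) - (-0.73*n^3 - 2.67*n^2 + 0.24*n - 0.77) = 1.57*n^3 + 3.48*n^2 + 4.34*n + 3.22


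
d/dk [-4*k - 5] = -4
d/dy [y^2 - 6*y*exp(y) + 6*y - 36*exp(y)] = -6*y*exp(y) + 2*y - 42*exp(y) + 6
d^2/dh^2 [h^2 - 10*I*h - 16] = 2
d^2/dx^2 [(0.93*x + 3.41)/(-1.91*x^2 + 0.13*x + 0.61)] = ((0.93*x + 3.41)*(3.82*x - 0.13)*(7.64*x - 0.26) + (10.6578*x + 12.7844)*(-1.91*x^2 + 0.13*x + 0.61))/(-1.91*x^2 + 0.13*x + 0.61)^3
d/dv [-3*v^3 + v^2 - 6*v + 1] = -9*v^2 + 2*v - 6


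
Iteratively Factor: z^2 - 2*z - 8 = (z - 4)*(z + 2)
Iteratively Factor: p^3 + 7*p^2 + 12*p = (p + 4)*(p^2 + 3*p) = p*(p + 4)*(p + 3)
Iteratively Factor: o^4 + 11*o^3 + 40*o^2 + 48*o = (o)*(o^3 + 11*o^2 + 40*o + 48) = o*(o + 4)*(o^2 + 7*o + 12) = o*(o + 3)*(o + 4)*(o + 4)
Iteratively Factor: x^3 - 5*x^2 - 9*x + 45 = (x + 3)*(x^2 - 8*x + 15) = (x - 3)*(x + 3)*(x - 5)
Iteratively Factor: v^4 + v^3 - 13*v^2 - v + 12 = (v - 1)*(v^3 + 2*v^2 - 11*v - 12) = (v - 3)*(v - 1)*(v^2 + 5*v + 4) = (v - 3)*(v - 1)*(v + 4)*(v + 1)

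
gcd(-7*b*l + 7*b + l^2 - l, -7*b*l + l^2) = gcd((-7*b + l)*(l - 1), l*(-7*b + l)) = 7*b - l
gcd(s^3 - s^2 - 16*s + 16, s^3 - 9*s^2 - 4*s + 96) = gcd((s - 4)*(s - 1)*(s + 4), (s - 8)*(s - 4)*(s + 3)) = s - 4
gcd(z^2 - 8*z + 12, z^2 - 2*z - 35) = 1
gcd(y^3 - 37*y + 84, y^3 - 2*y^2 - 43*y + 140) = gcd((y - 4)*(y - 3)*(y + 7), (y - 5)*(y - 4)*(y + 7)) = y^2 + 3*y - 28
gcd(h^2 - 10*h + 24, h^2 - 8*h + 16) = h - 4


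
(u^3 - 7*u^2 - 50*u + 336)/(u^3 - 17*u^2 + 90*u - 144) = (u + 7)/(u - 3)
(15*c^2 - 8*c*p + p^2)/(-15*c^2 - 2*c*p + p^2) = (-3*c + p)/(3*c + p)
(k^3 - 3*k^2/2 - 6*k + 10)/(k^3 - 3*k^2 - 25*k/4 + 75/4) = 2*(k^2 - 4*k + 4)/(2*k^2 - 11*k + 15)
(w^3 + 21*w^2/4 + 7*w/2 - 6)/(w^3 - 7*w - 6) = (w^2 + 13*w/4 - 3)/(w^2 - 2*w - 3)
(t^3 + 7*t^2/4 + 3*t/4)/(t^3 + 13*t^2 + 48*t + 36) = t*(4*t + 3)/(4*(t^2 + 12*t + 36))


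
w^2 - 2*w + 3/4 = (w - 3/2)*(w - 1/2)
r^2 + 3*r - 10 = (r - 2)*(r + 5)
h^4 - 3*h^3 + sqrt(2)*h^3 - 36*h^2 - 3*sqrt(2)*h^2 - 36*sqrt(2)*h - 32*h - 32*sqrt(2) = (h - 8)*(h + 1)*(h + 4)*(h + sqrt(2))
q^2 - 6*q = q*(q - 6)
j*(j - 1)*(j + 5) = j^3 + 4*j^2 - 5*j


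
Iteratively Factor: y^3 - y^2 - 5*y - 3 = (y + 1)*(y^2 - 2*y - 3) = (y - 3)*(y + 1)*(y + 1)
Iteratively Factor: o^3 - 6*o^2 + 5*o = (o - 1)*(o^2 - 5*o) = (o - 5)*(o - 1)*(o)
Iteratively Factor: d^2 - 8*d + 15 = (d - 5)*(d - 3)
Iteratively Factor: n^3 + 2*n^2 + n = (n + 1)*(n^2 + n) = (n + 1)^2*(n)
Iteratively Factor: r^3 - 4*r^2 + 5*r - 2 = (r - 1)*(r^2 - 3*r + 2) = (r - 2)*(r - 1)*(r - 1)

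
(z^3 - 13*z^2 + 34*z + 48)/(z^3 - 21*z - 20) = (z^2 - 14*z + 48)/(z^2 - z - 20)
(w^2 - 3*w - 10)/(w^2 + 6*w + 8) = (w - 5)/(w + 4)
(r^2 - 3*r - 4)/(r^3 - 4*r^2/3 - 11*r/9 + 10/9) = 9*(r - 4)/(9*r^2 - 21*r + 10)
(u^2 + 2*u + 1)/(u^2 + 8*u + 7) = (u + 1)/(u + 7)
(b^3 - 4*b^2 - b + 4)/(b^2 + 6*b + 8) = (b^3 - 4*b^2 - b + 4)/(b^2 + 6*b + 8)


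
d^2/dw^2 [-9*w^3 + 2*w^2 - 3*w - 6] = 4 - 54*w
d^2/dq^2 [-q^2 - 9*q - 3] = -2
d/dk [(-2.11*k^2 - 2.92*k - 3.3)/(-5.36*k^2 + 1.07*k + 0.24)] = (-17.9089*k^2 - 36.3888*k + 2.8302)/(28.7296*k^4 - 11.4704*k^3 - 1.4279*k^2 + 0.5136*k + 0.0576)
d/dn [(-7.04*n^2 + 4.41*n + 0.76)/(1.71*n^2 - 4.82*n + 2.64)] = (26.3917*n^2 - 39.7704*n + 15.3056)/(2.9241*n^4 - 16.4844*n^3 + 32.2612*n^2 - 25.4496*n + 6.9696)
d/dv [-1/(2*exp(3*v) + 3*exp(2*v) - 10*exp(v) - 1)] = (6*exp(2*v) + 6*exp(v) - 10)*exp(v)/(2*exp(3*v) + 3*exp(2*v) - 10*exp(v) - 1)^2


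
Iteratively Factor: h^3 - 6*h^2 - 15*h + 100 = (h - 5)*(h^2 - h - 20) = (h - 5)*(h + 4)*(h - 5)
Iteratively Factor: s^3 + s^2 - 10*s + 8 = (s + 4)*(s^2 - 3*s + 2) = (s - 2)*(s + 4)*(s - 1)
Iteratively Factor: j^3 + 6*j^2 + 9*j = (j)*(j^2 + 6*j + 9) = j*(j + 3)*(j + 3)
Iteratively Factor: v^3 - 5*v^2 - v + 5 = (v - 5)*(v^2 - 1) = (v - 5)*(v - 1)*(v + 1)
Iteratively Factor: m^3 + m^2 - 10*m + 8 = (m - 2)*(m^2 + 3*m - 4) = (m - 2)*(m - 1)*(m + 4)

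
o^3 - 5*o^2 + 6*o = o*(o - 3)*(o - 2)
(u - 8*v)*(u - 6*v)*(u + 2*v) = u^3 - 12*u^2*v + 20*u*v^2 + 96*v^3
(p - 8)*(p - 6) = p^2 - 14*p + 48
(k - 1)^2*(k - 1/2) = k^3 - 5*k^2/2 + 2*k - 1/2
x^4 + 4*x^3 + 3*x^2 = x^2*(x + 1)*(x + 3)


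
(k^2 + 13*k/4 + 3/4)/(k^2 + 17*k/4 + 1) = (k + 3)/(k + 4)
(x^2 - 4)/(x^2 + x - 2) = (x - 2)/(x - 1)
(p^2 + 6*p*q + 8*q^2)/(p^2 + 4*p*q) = (p + 2*q)/p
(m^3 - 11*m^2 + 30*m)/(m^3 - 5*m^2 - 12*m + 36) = m*(m - 5)/(m^2 + m - 6)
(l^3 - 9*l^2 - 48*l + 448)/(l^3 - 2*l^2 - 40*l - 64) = (l^2 - l - 56)/(l^2 + 6*l + 8)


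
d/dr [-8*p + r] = 1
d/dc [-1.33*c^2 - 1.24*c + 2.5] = -2.66*c - 1.24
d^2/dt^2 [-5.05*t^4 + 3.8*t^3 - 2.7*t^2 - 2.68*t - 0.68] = -60.6*t^2 + 22.8*t - 5.4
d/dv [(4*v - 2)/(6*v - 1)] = 8/(6*v - 1)^2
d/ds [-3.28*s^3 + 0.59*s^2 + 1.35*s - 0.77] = -9.84*s^2 + 1.18*s + 1.35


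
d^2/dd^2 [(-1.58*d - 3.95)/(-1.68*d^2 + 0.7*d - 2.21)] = ((1.58*d + 3.95)*(3.36*d - 0.7)*(6.72*d - 1.4) - (15.9264*d + 11.06)*(1.68*d^2 - 0.7*d + 2.21))/(1.68*d^2 - 0.7*d + 2.21)^3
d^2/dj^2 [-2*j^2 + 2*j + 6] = -4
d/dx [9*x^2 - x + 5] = 18*x - 1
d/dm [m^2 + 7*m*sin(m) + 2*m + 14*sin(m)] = 7*m*cos(m) + 2*m + 7*sin(m) + 14*cos(m) + 2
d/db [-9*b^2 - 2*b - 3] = -18*b - 2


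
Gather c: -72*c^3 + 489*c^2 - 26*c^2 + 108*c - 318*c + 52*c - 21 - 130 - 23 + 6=-72*c^3 + 463*c^2 - 158*c - 168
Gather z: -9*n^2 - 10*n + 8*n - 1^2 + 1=-9*n^2 - 2*n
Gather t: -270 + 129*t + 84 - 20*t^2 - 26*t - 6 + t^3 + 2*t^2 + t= t^3 - 18*t^2 + 104*t - 192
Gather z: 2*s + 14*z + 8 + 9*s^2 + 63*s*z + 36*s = 9*s^2 + 38*s + z*(63*s + 14) + 8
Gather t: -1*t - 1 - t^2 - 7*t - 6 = -t^2 - 8*t - 7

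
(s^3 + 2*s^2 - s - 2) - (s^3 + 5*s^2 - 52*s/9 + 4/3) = -3*s^2 + 43*s/9 - 10/3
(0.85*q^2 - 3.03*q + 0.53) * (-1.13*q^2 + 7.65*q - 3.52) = -0.9605*q^4 + 9.9264*q^3 - 26.7704*q^2 + 14.7201*q - 1.8656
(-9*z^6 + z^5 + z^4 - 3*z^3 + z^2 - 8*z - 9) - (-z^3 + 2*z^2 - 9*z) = -9*z^6 + z^5 + z^4 - 2*z^3 - z^2 + z - 9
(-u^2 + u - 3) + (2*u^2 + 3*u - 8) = u^2 + 4*u - 11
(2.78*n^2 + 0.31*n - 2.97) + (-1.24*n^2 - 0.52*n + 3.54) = 1.54*n^2 - 0.21*n + 0.57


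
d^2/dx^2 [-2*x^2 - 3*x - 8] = -4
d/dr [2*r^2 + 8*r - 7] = 4*r + 8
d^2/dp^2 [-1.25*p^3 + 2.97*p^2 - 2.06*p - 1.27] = 5.94 - 7.5*p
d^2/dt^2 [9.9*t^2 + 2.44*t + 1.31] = 19.8000000000000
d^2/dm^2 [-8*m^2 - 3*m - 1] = -16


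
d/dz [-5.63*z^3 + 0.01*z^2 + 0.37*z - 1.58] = -16.89*z^2 + 0.02*z + 0.37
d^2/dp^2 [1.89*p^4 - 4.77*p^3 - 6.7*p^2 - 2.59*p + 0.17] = 22.68*p^2 - 28.62*p - 13.4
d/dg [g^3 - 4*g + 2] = 3*g^2 - 4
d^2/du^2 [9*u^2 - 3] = 18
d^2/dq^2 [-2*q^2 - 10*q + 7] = -4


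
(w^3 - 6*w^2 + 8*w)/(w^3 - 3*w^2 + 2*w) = (w - 4)/(w - 1)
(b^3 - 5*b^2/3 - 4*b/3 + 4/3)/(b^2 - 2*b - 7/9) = 3*(-3*b^3 + 5*b^2 + 4*b - 4)/(-9*b^2 + 18*b + 7)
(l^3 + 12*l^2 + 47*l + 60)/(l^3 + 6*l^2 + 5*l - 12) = (l + 5)/(l - 1)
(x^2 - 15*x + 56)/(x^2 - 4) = (x^2 - 15*x + 56)/(x^2 - 4)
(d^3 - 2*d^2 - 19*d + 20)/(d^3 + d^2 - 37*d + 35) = (d + 4)/(d + 7)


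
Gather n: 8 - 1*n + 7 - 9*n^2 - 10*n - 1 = -9*n^2 - 11*n + 14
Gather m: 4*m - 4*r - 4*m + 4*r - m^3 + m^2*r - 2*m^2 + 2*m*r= -m^3 + m^2*(r - 2) + 2*m*r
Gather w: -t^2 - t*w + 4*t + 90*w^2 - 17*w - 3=-t^2 + 4*t + 90*w^2 + w*(-t - 17) - 3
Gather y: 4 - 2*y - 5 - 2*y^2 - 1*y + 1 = -2*y^2 - 3*y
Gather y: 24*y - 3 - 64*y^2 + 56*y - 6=-64*y^2 + 80*y - 9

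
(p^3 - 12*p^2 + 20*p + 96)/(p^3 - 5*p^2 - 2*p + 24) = (p^2 - 14*p + 48)/(p^2 - 7*p + 12)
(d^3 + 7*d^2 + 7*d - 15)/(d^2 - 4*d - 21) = (d^2 + 4*d - 5)/(d - 7)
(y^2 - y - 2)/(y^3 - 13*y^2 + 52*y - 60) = (y + 1)/(y^2 - 11*y + 30)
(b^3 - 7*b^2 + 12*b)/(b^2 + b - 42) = b*(b^2 - 7*b + 12)/(b^2 + b - 42)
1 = 1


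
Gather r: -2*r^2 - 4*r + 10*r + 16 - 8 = -2*r^2 + 6*r + 8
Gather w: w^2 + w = w^2 + w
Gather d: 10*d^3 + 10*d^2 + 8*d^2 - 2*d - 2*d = 10*d^3 + 18*d^2 - 4*d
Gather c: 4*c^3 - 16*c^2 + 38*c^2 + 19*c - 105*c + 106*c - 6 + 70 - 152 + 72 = 4*c^3 + 22*c^2 + 20*c - 16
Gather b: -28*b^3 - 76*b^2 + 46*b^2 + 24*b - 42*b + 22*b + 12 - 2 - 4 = -28*b^3 - 30*b^2 + 4*b + 6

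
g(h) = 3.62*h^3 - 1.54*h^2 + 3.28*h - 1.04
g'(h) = 10.86*h^2 - 3.08*h + 3.28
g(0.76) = 2.15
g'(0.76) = 7.21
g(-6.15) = -921.50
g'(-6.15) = 432.97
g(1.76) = 19.70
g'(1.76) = 31.50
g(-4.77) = -444.61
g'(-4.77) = 265.07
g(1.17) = 6.49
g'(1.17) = 14.54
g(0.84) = 2.77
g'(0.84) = 8.36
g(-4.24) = -318.57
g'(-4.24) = 211.58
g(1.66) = 16.72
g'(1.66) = 28.09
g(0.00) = -1.04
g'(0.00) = 3.28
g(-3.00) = -122.48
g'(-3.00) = 110.26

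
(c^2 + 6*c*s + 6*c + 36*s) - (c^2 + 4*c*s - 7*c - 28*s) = 2*c*s + 13*c + 64*s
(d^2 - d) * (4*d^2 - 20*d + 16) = 4*d^4 - 24*d^3 + 36*d^2 - 16*d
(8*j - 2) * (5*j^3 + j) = 40*j^4 - 10*j^3 + 8*j^2 - 2*j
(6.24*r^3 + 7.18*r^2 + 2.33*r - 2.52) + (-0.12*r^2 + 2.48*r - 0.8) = 6.24*r^3 + 7.06*r^2 + 4.81*r - 3.32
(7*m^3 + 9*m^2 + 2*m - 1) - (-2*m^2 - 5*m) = 7*m^3 + 11*m^2 + 7*m - 1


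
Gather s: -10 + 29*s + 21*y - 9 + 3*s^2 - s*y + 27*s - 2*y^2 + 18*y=3*s^2 + s*(56 - y) - 2*y^2 + 39*y - 19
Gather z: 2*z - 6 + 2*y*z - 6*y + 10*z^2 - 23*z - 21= -6*y + 10*z^2 + z*(2*y - 21) - 27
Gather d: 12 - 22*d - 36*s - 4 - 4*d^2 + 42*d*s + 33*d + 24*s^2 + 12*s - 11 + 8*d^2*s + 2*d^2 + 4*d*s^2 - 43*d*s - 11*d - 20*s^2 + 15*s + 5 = d^2*(8*s - 2) + d*(4*s^2 - s) + 4*s^2 - 9*s + 2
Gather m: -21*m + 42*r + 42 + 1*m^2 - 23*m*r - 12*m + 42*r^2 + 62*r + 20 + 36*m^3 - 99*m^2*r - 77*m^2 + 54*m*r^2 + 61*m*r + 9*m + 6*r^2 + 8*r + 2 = 36*m^3 + m^2*(-99*r - 76) + m*(54*r^2 + 38*r - 24) + 48*r^2 + 112*r + 64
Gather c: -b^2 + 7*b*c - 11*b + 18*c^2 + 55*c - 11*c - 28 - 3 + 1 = -b^2 - 11*b + 18*c^2 + c*(7*b + 44) - 30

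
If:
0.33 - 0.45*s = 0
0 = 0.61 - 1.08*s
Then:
No Solution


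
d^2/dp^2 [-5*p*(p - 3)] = -10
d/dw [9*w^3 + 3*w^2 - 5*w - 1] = 27*w^2 + 6*w - 5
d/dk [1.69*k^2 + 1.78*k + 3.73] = 3.38*k + 1.78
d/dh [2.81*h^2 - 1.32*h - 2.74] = 5.62*h - 1.32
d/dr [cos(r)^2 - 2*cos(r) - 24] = 2*(1 - cos(r))*sin(r)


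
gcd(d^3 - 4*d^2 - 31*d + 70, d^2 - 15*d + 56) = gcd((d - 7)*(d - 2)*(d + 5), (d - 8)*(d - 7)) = d - 7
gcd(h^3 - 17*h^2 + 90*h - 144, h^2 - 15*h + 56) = h - 8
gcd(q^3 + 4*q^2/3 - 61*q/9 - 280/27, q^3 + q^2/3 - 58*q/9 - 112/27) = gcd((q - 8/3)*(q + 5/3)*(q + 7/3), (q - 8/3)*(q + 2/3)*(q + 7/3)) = q^2 - q/3 - 56/9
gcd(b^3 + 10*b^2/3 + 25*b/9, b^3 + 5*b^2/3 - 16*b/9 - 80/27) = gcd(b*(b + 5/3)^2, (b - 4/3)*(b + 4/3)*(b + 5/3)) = b + 5/3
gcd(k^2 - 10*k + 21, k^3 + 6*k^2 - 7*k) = 1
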